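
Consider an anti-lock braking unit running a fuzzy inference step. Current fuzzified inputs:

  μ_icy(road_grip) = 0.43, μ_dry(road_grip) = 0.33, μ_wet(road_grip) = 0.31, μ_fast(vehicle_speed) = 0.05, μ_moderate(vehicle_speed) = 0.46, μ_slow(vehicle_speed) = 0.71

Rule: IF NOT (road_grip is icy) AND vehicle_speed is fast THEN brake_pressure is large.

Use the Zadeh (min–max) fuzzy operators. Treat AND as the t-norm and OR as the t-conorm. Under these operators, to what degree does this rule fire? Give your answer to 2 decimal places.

0.05

firing strength: ¬icy=1−0.43=0.57, fast=0.05; AND[min(a, b)] → w = 0.05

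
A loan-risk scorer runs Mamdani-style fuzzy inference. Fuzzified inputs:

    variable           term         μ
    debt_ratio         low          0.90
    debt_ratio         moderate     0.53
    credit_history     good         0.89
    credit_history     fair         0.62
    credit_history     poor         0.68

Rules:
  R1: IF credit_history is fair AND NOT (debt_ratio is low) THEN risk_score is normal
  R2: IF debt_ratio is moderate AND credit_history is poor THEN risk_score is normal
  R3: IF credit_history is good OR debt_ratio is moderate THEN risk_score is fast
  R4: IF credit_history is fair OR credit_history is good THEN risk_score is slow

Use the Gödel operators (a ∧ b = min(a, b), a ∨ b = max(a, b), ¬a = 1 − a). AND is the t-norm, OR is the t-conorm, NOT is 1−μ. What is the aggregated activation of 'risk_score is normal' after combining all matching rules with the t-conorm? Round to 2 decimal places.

0.53

R1: fair=0.62, ¬low=1−0.90=0.10; AND[min(a, b)] → w = 0.10
R2: moderate=0.53, poor=0.68; AND[min(a, b)] → w = 0.53
R3: good=0.89, moderate=0.53; OR[max(a, b)] → w = 0.89
R4: fair=0.62, good=0.89; OR[max(a, b)] → w = 0.89
Rules with consequent 'normal': {R1, R2} → strengths 0.10, 0.53
Aggregate via t-conorm [max(a, b)]: 0.53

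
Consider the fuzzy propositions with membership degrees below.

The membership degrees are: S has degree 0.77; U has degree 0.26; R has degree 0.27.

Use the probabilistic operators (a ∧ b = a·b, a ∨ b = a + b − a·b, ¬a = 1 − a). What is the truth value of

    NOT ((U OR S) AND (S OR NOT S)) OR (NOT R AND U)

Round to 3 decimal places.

0.447

U OR S = a + b − a·b on (0.2600, 0.7700) = 0.8298
NOT S = 1 − 0.7700 = 0.2300
S OR NOT S = a + b − a·b on (0.7700, 0.2300) = 0.8229
(U OR S) AND (S OR NOT S) = a·b on (0.8298, 0.8229) = 0.6828
NOT ((U OR S) AND (S OR NOT S)) = 1 − 0.6828 = 0.3172
NOT R = 1 − 0.2700 = 0.7300
NOT R AND U = a·b on (0.7300, 0.2600) = 0.1898
NOT ((U OR S) AND (S OR NOT S)) OR (NOT R AND U) = a + b − a·b on (0.3172, 0.1898) = 0.4468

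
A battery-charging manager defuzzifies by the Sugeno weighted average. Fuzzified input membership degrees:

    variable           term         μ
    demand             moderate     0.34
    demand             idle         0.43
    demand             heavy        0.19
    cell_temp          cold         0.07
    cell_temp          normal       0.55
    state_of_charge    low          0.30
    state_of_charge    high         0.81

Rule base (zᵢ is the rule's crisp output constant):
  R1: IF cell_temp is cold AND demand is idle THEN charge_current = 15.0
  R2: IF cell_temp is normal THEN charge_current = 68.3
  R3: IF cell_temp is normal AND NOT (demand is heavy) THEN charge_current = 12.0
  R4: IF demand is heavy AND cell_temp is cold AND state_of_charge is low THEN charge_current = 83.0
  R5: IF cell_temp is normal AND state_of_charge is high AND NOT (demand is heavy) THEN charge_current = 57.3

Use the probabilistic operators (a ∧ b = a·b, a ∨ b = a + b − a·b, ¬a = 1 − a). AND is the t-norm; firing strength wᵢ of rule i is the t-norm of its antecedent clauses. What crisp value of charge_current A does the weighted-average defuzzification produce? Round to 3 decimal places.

46.295

R1 (z=15.0): cold=0.07, idle=0.43; AND[a·b] → w = 0.0301
R2 (z=68.3): normal=0.55 → w = 0.5500
R3 (z=12.0): normal=0.55, ¬heavy=1−0.19=0.81; AND[a·b] → w = 0.4455
R4 (z=83.0): heavy=0.19, cold=0.07, low=0.30; AND[a·b] → w = 0.0040
R5 (z=57.3): normal=0.55, high=0.81, ¬heavy=1−0.19=0.81; AND[a·b] → w = 0.3609
Weighted average = (0.0301·15.0 + 0.5500·68.3 + 0.4455·12.0 + 0.0040·83.0 + 0.3609·57.3) / (0.0301 + 0.5500 + 0.4455 + 0.0040 + 0.3609)
  = 64.3707 / 1.3904 = 46.295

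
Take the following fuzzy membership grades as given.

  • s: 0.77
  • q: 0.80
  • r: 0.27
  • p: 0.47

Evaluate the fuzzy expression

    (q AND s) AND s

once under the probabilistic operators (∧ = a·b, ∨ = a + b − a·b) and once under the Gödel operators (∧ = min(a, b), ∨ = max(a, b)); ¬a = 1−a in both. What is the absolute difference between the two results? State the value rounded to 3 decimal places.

Under probabilistic:
  q AND s = a·b on (0.8000, 0.7700) = 0.6160
  (q AND s) AND s = a·b on (0.6160, 0.7700) = 0.4743
  → value = 0.4743
Under Gödel:
  q AND s = min(a, b) on (0.80, 0.77) = 0.77
  (q AND s) AND s = min(a, b) on (0.77, 0.77) = 0.77
  → value = 0.7700
|0.4743 − 0.7700| = 0.296

0.296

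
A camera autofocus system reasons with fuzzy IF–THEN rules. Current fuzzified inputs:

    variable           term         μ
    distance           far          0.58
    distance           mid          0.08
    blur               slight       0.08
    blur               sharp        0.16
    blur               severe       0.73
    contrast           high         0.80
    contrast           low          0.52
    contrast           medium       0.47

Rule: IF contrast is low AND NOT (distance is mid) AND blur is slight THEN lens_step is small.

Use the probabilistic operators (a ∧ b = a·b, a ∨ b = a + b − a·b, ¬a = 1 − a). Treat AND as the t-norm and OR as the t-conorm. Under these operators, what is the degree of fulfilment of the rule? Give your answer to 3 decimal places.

firing strength: low=0.52, ¬mid=1−0.08=0.92, slight=0.08; AND[a·b] → w = 0.0383

0.038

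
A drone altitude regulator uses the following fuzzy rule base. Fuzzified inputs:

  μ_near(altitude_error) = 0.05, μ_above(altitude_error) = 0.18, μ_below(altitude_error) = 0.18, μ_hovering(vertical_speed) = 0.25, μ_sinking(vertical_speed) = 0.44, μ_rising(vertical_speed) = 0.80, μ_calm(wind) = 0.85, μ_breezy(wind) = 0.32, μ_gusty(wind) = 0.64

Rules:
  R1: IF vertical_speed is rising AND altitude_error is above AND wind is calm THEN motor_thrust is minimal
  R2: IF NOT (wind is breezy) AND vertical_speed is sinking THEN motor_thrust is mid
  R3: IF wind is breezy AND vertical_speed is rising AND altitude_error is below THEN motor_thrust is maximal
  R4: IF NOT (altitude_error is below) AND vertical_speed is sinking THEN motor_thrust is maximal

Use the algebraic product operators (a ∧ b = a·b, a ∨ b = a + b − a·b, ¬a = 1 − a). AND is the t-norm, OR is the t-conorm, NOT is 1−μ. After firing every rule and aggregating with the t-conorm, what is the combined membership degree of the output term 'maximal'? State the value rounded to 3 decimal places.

R1: rising=0.80, above=0.18, calm=0.85; AND[a·b] → w = 0.1224
R2: ¬breezy=1−0.32=0.68, sinking=0.44; AND[a·b] → w = 0.2992
R3: breezy=0.32, rising=0.80, below=0.18; AND[a·b] → w = 0.0461
R4: ¬below=1−0.18=0.82, sinking=0.44; AND[a·b] → w = 0.3608
Rules with consequent 'maximal': {R3, R4} → strengths 0.0461, 0.3608
Aggregate via t-conorm [a + b − a·b]: 0.3903

0.390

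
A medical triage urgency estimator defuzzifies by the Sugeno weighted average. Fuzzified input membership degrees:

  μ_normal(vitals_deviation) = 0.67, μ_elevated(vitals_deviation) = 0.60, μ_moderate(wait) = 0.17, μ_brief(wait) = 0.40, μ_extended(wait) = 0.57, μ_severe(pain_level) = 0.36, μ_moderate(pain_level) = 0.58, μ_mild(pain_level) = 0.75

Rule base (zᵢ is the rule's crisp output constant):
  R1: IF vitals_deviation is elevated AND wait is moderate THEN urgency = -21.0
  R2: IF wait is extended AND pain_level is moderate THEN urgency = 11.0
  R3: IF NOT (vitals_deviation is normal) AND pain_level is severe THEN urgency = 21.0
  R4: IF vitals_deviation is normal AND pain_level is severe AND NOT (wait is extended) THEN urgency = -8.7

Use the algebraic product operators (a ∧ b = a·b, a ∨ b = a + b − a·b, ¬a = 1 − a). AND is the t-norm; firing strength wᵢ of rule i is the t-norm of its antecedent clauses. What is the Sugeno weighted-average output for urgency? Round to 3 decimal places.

4.712

R1 (z=-21.0): elevated=0.60, moderate=0.17; AND[a·b] → w = 0.1020
R2 (z=11.0): extended=0.57, moderate=0.58; AND[a·b] → w = 0.3306
R3 (z=21.0): ¬normal=1−0.67=0.33, severe=0.36; AND[a·b] → w = 0.1188
R4 (z=-8.7): normal=0.67, severe=0.36, ¬extended=1−0.57=0.43; AND[a·b] → w = 0.1037
Weighted average = (0.1020·-21.0 + 0.3306·11.0 + 0.1188·21.0 + 0.1037·-8.7) / (0.1020 + 0.3306 + 0.1188 + 0.1037)
  = 3.0871 / 0.6551 = 4.712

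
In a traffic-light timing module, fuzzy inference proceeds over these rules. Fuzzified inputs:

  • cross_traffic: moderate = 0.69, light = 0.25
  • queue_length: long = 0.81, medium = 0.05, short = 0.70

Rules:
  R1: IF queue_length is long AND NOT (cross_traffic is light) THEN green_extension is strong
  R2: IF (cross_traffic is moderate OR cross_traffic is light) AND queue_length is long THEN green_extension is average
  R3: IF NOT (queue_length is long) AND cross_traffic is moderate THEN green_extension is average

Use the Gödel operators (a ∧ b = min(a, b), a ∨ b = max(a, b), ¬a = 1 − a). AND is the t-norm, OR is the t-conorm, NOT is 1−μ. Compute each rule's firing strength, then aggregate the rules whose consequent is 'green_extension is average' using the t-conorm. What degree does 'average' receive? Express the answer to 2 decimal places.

R1: long=0.81, ¬light=1−0.25=0.75; AND[min(a, b)] → w = 0.75
R2: (moderate=0.69 OR light=0.25) = 0.69; AND[min(a, b)] with long=0.81 → w = 0.69
R3: ¬long=1−0.81=0.19, moderate=0.69; AND[min(a, b)] → w = 0.19
Rules with consequent 'average': {R2, R3} → strengths 0.69, 0.19
Aggregate via t-conorm [max(a, b)]: 0.69

0.69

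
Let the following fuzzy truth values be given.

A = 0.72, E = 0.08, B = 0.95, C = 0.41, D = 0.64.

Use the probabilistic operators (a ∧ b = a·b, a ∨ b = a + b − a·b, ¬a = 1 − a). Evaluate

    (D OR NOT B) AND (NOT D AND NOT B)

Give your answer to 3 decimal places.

0.012

NOT B = 1 − 0.9500 = 0.0500
D OR NOT B = a + b − a·b on (0.6400, 0.0500) = 0.6580
NOT D = 1 − 0.6400 = 0.3600
NOT B = 1 − 0.9500 = 0.0500
NOT D AND NOT B = a·b on (0.3600, 0.0500) = 0.0180
(D OR NOT B) AND (NOT D AND NOT B) = a·b on (0.6580, 0.0180) = 0.0118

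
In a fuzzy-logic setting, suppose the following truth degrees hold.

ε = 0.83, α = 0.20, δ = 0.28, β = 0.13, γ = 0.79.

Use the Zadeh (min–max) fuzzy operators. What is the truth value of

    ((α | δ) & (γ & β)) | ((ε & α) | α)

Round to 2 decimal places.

α | δ = max(a, b) on (0.20, 0.28) = 0.28
γ & β = min(a, b) on (0.79, 0.13) = 0.13
(α | δ) & (γ & β) = min(a, b) on (0.28, 0.13) = 0.13
ε & α = min(a, b) on (0.83, 0.20) = 0.20
(ε & α) | α = max(a, b) on (0.20, 0.20) = 0.20
((α | δ) & (γ & β)) | ((ε & α) | α) = max(a, b) on (0.13, 0.20) = 0.20

0.20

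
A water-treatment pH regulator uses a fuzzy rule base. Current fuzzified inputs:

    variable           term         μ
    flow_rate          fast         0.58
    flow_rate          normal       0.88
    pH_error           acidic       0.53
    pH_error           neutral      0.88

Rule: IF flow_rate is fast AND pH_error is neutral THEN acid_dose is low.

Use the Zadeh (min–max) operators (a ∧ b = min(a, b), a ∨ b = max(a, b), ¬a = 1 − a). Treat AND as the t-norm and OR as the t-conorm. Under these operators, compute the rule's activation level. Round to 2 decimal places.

firing strength: fast=0.58, neutral=0.88; AND[min(a, b)] → w = 0.58

0.58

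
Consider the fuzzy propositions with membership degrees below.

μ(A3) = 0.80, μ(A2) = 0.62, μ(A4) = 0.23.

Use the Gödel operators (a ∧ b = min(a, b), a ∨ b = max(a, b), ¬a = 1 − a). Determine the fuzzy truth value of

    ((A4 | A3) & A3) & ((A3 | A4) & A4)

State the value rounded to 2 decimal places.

A4 | A3 = max(a, b) on (0.23, 0.80) = 0.80
(A4 | A3) & A3 = min(a, b) on (0.80, 0.80) = 0.80
A3 | A4 = max(a, b) on (0.80, 0.23) = 0.80
(A3 | A4) & A4 = min(a, b) on (0.80, 0.23) = 0.23
((A4 | A3) & A3) & ((A3 | A4) & A4) = min(a, b) on (0.80, 0.23) = 0.23

0.23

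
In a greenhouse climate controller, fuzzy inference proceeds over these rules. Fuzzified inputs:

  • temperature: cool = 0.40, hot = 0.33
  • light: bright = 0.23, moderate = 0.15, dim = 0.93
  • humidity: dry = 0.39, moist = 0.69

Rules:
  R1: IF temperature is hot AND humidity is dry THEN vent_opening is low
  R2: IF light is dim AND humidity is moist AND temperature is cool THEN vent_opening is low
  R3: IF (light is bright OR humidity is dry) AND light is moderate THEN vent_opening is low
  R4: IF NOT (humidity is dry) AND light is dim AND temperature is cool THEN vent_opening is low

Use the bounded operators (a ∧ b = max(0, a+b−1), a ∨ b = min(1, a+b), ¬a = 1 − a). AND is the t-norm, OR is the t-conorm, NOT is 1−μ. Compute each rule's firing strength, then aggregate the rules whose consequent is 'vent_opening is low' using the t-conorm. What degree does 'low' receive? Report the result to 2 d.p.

R1: hot=0.33, dry=0.39; AND[max(0, a+b−1)] → w = 0.00
R2: dim=0.93, moist=0.69, cool=0.40; AND[max(0, a+b−1)] → w = 0.02
R3: (bright=0.23 OR dry=0.39) = 0.62; AND[max(0, a+b−1)] with moderate=0.15 → w = 0.00
R4: ¬dry=1−0.39=0.61, dim=0.93, cool=0.40; AND[max(0, a+b−1)] → w = 0.00
Rules with consequent 'low': {R1, R2, R3, R4} → strengths 0.00, 0.02, 0.00, 0.00
Aggregate via t-conorm [min(1, a+b)]: 0.02

0.02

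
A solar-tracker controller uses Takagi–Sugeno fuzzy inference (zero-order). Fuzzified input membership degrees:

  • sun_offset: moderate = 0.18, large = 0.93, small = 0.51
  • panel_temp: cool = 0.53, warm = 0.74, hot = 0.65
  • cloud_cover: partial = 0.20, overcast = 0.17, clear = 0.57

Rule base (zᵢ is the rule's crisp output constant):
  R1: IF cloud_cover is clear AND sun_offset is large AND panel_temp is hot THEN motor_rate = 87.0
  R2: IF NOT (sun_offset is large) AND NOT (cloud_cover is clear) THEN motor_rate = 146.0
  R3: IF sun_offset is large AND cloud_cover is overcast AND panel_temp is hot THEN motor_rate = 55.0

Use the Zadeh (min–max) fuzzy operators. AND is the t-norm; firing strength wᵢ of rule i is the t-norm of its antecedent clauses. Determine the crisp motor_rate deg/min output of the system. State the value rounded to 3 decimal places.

R1 (z=87.0): clear=0.57, large=0.93, hot=0.65; AND[min(a, b)] → w = 0.57
R2 (z=146.0): ¬large=1−0.93=0.07, ¬clear=1−0.57=0.43; AND[min(a, b)] → w = 0.07
R3 (z=55.0): large=0.93, overcast=0.17, hot=0.65; AND[min(a, b)] → w = 0.17
Weighted average = (0.57·87.0 + 0.07·146.0 + 0.17·55.0) / (0.57 + 0.07 + 0.17)
  = 69.1600 / 0.8100 = 85.383

85.383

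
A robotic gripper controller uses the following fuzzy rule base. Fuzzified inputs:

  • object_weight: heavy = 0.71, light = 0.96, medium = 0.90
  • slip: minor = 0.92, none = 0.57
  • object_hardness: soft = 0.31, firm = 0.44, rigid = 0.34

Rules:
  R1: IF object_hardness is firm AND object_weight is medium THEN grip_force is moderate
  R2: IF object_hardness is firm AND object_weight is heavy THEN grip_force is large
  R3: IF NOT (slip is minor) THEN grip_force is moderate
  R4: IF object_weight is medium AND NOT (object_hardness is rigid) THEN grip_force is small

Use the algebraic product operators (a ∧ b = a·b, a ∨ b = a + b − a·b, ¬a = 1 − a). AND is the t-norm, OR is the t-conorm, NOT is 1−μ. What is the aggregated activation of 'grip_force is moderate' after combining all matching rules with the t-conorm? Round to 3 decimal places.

R1: firm=0.44, medium=0.90; AND[a·b] → w = 0.3960
R2: firm=0.44, heavy=0.71; AND[a·b] → w = 0.3124
R3: ¬minor=1−0.92=0.08 → w = 0.0800
R4: medium=0.90, ¬rigid=1−0.34=0.66; AND[a·b] → w = 0.5940
Rules with consequent 'moderate': {R1, R3} → strengths 0.3960, 0.0800
Aggregate via t-conorm [a + b − a·b]: 0.4443

0.444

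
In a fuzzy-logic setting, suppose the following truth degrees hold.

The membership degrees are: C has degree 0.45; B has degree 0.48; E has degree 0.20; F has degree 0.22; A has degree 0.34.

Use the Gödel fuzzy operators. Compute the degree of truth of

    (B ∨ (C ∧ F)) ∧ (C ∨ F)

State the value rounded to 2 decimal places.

0.45

C ∧ F = min(a, b) on (0.45, 0.22) = 0.22
B ∨ (C ∧ F) = max(a, b) on (0.48, 0.22) = 0.48
C ∨ F = max(a, b) on (0.45, 0.22) = 0.45
(B ∨ (C ∧ F)) ∧ (C ∨ F) = min(a, b) on (0.48, 0.45) = 0.45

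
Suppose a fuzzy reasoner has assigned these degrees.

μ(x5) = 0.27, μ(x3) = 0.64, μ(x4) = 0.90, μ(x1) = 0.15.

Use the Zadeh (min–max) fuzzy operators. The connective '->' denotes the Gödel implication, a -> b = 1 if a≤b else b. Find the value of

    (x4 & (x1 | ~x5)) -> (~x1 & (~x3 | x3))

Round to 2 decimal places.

0.64

~x5 = 1 − 0.27 = 0.73
x1 | ~x5 = max(a, b) on (0.15, 0.73) = 0.73
x4 & (x1 | ~x5) = min(a, b) on (0.90, 0.73) = 0.73
~x1 = 1 − 0.15 = 0.85
~x3 = 1 − 0.64 = 0.36
~x3 | x3 = max(a, b) on (0.36, 0.64) = 0.64
~x1 & (~x3 | x3) = min(a, b) on (0.85, 0.64) = 0.64
(x4 & (x1 | ~x5)) -> (~x1 & (~x3 | x3))  [Gödel: 1 if a≤b else b] with a=0.73, b=0.64 → 0.64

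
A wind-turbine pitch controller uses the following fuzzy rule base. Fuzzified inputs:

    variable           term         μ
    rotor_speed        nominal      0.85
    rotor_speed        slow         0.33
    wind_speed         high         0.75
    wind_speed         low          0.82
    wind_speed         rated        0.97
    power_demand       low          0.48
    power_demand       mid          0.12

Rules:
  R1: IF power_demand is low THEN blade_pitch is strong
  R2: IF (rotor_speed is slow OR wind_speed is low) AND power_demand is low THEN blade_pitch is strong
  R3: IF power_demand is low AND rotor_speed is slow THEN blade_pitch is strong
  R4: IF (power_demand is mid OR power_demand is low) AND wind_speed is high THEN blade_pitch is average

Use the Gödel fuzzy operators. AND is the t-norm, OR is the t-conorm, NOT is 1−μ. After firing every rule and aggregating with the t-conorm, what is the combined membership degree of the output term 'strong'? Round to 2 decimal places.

R1: low=0.48 → w = 0.48
R2: (slow=0.33 OR low=0.82) = 0.82; AND[min(a, b)] with low=0.48 → w = 0.48
R3: low=0.48, slow=0.33; AND[min(a, b)] → w = 0.33
R4: (mid=0.12 OR low=0.48) = 0.48; AND[min(a, b)] with high=0.75 → w = 0.48
Rules with consequent 'strong': {R1, R2, R3} → strengths 0.48, 0.48, 0.33
Aggregate via t-conorm [max(a, b)]: 0.48

0.48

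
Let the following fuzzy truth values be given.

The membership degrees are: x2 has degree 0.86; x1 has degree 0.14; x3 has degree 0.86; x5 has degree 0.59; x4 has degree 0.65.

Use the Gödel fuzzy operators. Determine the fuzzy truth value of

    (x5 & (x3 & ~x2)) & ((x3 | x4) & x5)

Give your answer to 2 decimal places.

~x2 = 1 − 0.86 = 0.14
x3 & ~x2 = min(a, b) on (0.86, 0.14) = 0.14
x5 & (x3 & ~x2) = min(a, b) on (0.59, 0.14) = 0.14
x3 | x4 = max(a, b) on (0.86, 0.65) = 0.86
(x3 | x4) & x5 = min(a, b) on (0.86, 0.59) = 0.59
(x5 & (x3 & ~x2)) & ((x3 | x4) & x5) = min(a, b) on (0.14, 0.59) = 0.14

0.14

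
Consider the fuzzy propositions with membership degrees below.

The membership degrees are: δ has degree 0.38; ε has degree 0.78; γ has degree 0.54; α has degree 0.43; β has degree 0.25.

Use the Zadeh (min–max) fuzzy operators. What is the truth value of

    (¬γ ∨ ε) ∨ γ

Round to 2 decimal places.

0.78

¬γ = 1 − 0.54 = 0.46
¬γ ∨ ε = max(a, b) on (0.46, 0.78) = 0.78
(¬γ ∨ ε) ∨ γ = max(a, b) on (0.78, 0.54) = 0.78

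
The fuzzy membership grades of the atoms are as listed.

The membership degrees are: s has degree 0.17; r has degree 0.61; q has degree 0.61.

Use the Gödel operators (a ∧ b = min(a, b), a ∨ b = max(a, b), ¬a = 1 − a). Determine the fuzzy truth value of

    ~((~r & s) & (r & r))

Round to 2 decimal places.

~r = 1 − 0.61 = 0.39
~r & s = min(a, b) on (0.39, 0.17) = 0.17
r & r = min(a, b) on (0.61, 0.61) = 0.61
(~r & s) & (r & r) = min(a, b) on (0.17, 0.61) = 0.17
~((~r & s) & (r & r)) = 1 − 0.17 = 0.83

0.83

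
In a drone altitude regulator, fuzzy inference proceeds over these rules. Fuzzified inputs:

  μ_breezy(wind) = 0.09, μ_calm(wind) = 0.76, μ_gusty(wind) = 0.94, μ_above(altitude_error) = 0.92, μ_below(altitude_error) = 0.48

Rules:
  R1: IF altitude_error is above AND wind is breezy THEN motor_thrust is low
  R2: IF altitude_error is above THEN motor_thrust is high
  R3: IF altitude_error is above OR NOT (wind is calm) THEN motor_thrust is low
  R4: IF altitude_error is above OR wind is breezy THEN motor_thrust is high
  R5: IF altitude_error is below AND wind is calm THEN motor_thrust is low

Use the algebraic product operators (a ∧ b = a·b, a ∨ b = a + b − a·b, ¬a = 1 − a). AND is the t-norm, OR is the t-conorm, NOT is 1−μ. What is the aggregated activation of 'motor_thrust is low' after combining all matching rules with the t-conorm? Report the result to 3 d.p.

R1: above=0.92, breezy=0.09; AND[a·b] → w = 0.0828
R2: above=0.92 → w = 0.9200
R3: above=0.92, ¬calm=1−0.76=0.24; OR[a + b − a·b] → w = 0.9392
R4: above=0.92, breezy=0.09; OR[a + b − a·b] → w = 0.9272
R5: below=0.48, calm=0.76; AND[a·b] → w = 0.3648
Rules with consequent 'low': {R1, R3, R5} → strengths 0.0828, 0.9392, 0.3648
Aggregate via t-conorm [a + b − a·b]: 0.9646

0.965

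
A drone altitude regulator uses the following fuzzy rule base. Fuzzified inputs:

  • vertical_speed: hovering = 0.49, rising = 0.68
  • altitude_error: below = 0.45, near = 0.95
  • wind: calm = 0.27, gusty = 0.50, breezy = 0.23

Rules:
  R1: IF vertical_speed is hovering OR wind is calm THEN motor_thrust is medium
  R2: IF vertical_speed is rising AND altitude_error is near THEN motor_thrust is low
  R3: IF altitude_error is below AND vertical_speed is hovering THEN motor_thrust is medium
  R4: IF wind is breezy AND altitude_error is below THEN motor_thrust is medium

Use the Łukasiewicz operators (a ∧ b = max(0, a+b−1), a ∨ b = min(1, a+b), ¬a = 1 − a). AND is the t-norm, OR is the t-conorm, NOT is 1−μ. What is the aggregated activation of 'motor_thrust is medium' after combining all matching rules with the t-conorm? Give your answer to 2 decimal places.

R1: hovering=0.49, calm=0.27; OR[min(1, a+b)] → w = 0.76
R2: rising=0.68, near=0.95; AND[max(0, a+b−1)] → w = 0.63
R3: below=0.45, hovering=0.49; AND[max(0, a+b−1)] → w = 0.00
R4: breezy=0.23, below=0.45; AND[max(0, a+b−1)] → w = 0.00
Rules with consequent 'medium': {R1, R3, R4} → strengths 0.76, 0.00, 0.00
Aggregate via t-conorm [min(1, a+b)]: 0.76

0.76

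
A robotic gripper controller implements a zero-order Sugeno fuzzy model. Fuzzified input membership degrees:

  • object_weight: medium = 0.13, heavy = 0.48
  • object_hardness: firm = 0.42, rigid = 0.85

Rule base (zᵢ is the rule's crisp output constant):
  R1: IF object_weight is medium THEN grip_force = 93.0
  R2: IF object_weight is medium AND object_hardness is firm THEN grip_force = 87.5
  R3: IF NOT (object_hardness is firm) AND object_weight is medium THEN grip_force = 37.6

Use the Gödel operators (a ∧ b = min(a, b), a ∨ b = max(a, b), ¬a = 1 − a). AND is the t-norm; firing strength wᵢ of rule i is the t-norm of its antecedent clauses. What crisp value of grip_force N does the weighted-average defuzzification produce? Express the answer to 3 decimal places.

72.700

R1 (z=93.0): medium=0.13 → w = 0.13
R2 (z=87.5): medium=0.13, firm=0.42; AND[min(a, b)] → w = 0.13
R3 (z=37.6): ¬firm=1−0.42=0.58, medium=0.13; AND[min(a, b)] → w = 0.13
Weighted average = (0.13·93.0 + 0.13·87.5 + 0.13·37.6) / (0.13 + 0.13 + 0.13)
  = 28.3530 / 0.3900 = 72.700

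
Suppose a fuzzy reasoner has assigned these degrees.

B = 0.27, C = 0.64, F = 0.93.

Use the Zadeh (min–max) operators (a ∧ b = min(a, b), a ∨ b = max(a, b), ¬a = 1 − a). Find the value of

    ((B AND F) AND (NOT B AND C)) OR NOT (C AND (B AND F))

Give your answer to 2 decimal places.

B AND F = min(a, b) on (0.27, 0.93) = 0.27
NOT B = 1 − 0.27 = 0.73
NOT B AND C = min(a, b) on (0.73, 0.64) = 0.64
(B AND F) AND (NOT B AND C) = min(a, b) on (0.27, 0.64) = 0.27
B AND F = min(a, b) on (0.27, 0.93) = 0.27
C AND (B AND F) = min(a, b) on (0.64, 0.27) = 0.27
NOT (C AND (B AND F)) = 1 − 0.27 = 0.73
((B AND F) AND (NOT B AND C)) OR NOT (C AND (B AND F)) = max(a, b) on (0.27, 0.73) = 0.73

0.73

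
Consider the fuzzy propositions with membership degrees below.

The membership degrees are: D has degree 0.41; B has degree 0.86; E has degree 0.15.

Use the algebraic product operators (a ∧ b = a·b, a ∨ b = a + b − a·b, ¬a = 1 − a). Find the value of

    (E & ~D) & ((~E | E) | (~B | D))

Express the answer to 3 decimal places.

0.083

~D = 1 − 0.4100 = 0.5900
E & ~D = a·b on (0.1500, 0.5900) = 0.0885
~E = 1 − 0.1500 = 0.8500
~E | E = a + b − a·b on (0.8500, 0.1500) = 0.8725
~B = 1 − 0.8600 = 0.1400
~B | D = a + b − a·b on (0.1400, 0.4100) = 0.4926
(~E | E) | (~B | D) = a + b − a·b on (0.8725, 0.4926) = 0.9353
(E & ~D) & ((~E | E) | (~B | D)) = a·b on (0.0885, 0.9353) = 0.0828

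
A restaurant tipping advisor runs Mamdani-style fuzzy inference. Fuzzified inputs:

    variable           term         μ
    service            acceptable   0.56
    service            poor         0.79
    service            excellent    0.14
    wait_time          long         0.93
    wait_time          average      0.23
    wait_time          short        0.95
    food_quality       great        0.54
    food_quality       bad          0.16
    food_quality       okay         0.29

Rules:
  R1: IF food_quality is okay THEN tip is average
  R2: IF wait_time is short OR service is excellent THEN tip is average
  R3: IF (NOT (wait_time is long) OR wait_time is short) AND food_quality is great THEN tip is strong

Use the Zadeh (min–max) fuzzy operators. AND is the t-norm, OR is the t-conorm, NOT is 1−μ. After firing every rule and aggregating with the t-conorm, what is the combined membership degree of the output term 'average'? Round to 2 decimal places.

R1: okay=0.29 → w = 0.29
R2: short=0.95, excellent=0.14; OR[max(a, b)] → w = 0.95
R3: (¬long=1−0.93=0.07 OR short=0.95) = 0.95; AND[min(a, b)] with great=0.54 → w = 0.54
Rules with consequent 'average': {R1, R2} → strengths 0.29, 0.95
Aggregate via t-conorm [max(a, b)]: 0.95

0.95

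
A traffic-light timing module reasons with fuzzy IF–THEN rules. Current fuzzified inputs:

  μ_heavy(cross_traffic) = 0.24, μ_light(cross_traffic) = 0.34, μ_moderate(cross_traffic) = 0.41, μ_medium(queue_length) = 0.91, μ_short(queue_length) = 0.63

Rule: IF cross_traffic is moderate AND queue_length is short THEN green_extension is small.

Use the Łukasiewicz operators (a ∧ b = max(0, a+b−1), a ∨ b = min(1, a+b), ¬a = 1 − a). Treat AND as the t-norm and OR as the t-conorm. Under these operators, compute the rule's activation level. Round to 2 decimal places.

0.04

firing strength: moderate=0.41, short=0.63; AND[max(0, a+b−1)] → w = 0.04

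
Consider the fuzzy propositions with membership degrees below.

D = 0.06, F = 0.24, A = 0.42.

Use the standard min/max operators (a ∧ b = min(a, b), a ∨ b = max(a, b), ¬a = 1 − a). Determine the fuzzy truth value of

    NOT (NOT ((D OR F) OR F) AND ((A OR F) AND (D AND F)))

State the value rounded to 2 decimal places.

D OR F = max(a, b) on (0.06, 0.24) = 0.24
(D OR F) OR F = max(a, b) on (0.24, 0.24) = 0.24
NOT ((D OR F) OR F) = 1 − 0.24 = 0.76
A OR F = max(a, b) on (0.42, 0.24) = 0.42
D AND F = min(a, b) on (0.06, 0.24) = 0.06
(A OR F) AND (D AND F) = min(a, b) on (0.42, 0.06) = 0.06
NOT ((D OR F) OR F) AND ((A OR F) AND (D AND F)) = min(a, b) on (0.76, 0.06) = 0.06
NOT (NOT ((D OR F) OR F) AND ((A OR F) AND (D AND F))) = 1 − 0.06 = 0.94

0.94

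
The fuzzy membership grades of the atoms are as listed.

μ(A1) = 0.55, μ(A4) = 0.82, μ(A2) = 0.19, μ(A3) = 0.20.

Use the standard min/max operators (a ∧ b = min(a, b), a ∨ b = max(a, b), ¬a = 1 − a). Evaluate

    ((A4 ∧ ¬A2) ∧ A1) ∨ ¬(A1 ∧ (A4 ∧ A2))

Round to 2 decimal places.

¬A2 = 1 − 0.19 = 0.81
A4 ∧ ¬A2 = min(a, b) on (0.82, 0.81) = 0.81
(A4 ∧ ¬A2) ∧ A1 = min(a, b) on (0.81, 0.55) = 0.55
A4 ∧ A2 = min(a, b) on (0.82, 0.19) = 0.19
A1 ∧ (A4 ∧ A2) = min(a, b) on (0.55, 0.19) = 0.19
¬(A1 ∧ (A4 ∧ A2)) = 1 − 0.19 = 0.81
((A4 ∧ ¬A2) ∧ A1) ∨ ¬(A1 ∧ (A4 ∧ A2)) = max(a, b) on (0.55, 0.81) = 0.81

0.81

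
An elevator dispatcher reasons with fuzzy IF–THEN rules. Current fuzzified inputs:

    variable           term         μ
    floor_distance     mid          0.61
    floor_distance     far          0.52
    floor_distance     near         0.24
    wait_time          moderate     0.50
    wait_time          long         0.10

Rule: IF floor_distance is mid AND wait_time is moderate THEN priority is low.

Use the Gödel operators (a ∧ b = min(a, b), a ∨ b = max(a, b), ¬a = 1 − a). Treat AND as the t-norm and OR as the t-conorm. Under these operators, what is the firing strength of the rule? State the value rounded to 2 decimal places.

firing strength: mid=0.61, moderate=0.50; AND[min(a, b)] → w = 0.50

0.50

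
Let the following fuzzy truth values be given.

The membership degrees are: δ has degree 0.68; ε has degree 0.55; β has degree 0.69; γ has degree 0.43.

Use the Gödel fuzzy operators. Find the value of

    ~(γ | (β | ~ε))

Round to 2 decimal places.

~ε = 1 − 0.55 = 0.45
β | ~ε = max(a, b) on (0.69, 0.45) = 0.69
γ | (β | ~ε) = max(a, b) on (0.43, 0.69) = 0.69
~(γ | (β | ~ε)) = 1 − 0.69 = 0.31

0.31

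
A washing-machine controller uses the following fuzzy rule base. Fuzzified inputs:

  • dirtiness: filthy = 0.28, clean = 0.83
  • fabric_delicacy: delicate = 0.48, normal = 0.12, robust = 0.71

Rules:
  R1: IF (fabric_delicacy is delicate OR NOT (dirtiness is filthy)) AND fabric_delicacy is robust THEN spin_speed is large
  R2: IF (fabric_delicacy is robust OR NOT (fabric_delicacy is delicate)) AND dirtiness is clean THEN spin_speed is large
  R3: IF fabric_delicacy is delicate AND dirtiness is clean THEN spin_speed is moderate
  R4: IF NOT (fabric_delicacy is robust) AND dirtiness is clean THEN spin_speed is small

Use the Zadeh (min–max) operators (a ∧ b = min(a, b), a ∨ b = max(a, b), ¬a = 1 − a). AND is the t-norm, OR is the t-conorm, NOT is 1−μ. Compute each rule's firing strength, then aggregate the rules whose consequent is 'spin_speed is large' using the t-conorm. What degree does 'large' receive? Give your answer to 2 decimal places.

0.71

R1: (delicate=0.48 OR ¬filthy=1−0.28=0.72) = 0.72; AND[min(a, b)] with robust=0.71 → w = 0.71
R2: (robust=0.71 OR ¬delicate=1−0.48=0.52) = 0.71; AND[min(a, b)] with clean=0.83 → w = 0.71
R3: delicate=0.48, clean=0.83; AND[min(a, b)] → w = 0.48
R4: ¬robust=1−0.71=0.29, clean=0.83; AND[min(a, b)] → w = 0.29
Rules with consequent 'large': {R1, R2} → strengths 0.71, 0.71
Aggregate via t-conorm [max(a, b)]: 0.71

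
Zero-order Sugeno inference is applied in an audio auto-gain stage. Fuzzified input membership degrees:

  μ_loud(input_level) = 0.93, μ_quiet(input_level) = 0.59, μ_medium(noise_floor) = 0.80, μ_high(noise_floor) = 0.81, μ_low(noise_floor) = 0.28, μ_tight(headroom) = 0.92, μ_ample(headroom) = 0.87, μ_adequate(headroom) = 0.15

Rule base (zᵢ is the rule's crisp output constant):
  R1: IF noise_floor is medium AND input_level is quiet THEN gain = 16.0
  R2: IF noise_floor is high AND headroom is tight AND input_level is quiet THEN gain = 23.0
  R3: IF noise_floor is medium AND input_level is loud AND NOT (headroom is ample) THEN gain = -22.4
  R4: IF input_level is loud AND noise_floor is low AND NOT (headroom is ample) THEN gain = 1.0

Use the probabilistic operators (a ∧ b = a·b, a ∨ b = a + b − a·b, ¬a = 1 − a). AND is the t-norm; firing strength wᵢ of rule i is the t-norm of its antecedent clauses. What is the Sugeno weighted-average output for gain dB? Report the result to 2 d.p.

R1 (z=16.0): medium=0.80, quiet=0.59; AND[a·b] → w = 0.4720
R2 (z=23.0): high=0.81, tight=0.92, quiet=0.59; AND[a·b] → w = 0.4397
R3 (z=-22.4): medium=0.80, loud=0.93, ¬ample=1−0.87=0.13; AND[a·b] → w = 0.0967
R4 (z=1.0): loud=0.93, low=0.28, ¬ample=1−0.87=0.13; AND[a·b] → w = 0.0339
Weighted average = (0.4720·16.0 + 0.4397·23.0 + 0.0967·-22.4 + 0.0339·1.0) / (0.4720 + 0.4397 + 0.0967 + 0.0339)
  = 15.5317 / 1.0422 = 14.90

14.90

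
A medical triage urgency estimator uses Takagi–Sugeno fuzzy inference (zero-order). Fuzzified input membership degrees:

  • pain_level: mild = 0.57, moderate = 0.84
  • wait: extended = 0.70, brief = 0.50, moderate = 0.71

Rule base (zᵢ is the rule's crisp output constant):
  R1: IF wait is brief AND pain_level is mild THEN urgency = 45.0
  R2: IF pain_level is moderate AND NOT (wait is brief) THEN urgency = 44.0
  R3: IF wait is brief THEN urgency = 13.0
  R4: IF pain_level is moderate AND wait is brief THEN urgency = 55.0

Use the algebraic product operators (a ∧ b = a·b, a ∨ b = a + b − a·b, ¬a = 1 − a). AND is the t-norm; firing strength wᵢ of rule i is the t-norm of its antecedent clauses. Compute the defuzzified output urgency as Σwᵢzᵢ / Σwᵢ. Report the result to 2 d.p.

37.48

R1 (z=45.0): brief=0.50, mild=0.57; AND[a·b] → w = 0.2850
R2 (z=44.0): moderate=0.84, ¬brief=1−0.50=0.50; AND[a·b] → w = 0.4200
R3 (z=13.0): brief=0.50 → w = 0.5000
R4 (z=55.0): moderate=0.84, brief=0.50; AND[a·b] → w = 0.4200
Weighted average = (0.2850·45.0 + 0.4200·44.0 + 0.5000·13.0 + 0.4200·55.0) / (0.2850 + 0.4200 + 0.5000 + 0.4200)
  = 60.9050 / 1.6250 = 37.48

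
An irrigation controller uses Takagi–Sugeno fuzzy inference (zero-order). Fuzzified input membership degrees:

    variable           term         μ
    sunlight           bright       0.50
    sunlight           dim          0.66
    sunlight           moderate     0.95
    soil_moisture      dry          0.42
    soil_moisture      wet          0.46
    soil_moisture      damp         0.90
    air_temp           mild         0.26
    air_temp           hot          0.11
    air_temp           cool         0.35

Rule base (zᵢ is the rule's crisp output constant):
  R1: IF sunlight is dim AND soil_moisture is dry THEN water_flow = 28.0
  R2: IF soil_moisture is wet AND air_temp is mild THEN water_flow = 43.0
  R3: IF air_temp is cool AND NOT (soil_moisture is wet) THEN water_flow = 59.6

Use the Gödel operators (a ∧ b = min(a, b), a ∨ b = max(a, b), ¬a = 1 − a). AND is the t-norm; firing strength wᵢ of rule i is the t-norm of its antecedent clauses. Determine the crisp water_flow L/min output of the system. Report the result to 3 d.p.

42.524

R1 (z=28.0): dim=0.66, dry=0.42; AND[min(a, b)] → w = 0.42
R2 (z=43.0): wet=0.46, mild=0.26; AND[min(a, b)] → w = 0.26
R3 (z=59.6): cool=0.35, ¬wet=1−0.46=0.54; AND[min(a, b)] → w = 0.35
Weighted average = (0.42·28.0 + 0.26·43.0 + 0.35·59.6) / (0.42 + 0.26 + 0.35)
  = 43.8000 / 1.0300 = 42.524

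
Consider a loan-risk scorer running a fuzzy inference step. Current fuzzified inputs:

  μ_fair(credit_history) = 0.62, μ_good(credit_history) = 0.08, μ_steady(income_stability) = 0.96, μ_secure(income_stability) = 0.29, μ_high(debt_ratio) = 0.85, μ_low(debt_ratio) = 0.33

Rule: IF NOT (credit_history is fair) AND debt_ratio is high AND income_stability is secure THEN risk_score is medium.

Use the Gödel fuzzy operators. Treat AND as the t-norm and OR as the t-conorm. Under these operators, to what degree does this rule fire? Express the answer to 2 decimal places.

firing strength: ¬fair=1−0.62=0.38, high=0.85, secure=0.29; AND[min(a, b)] → w = 0.29

0.29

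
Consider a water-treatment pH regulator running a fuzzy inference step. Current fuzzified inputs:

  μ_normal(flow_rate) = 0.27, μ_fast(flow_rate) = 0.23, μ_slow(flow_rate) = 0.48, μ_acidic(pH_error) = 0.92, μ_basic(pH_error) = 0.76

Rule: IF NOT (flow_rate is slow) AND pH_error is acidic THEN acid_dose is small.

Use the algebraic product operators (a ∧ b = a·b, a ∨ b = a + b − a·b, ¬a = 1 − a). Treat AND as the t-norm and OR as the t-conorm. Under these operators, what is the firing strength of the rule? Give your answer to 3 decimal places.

firing strength: ¬slow=1−0.48=0.52, acidic=0.92; AND[a·b] → w = 0.4784

0.478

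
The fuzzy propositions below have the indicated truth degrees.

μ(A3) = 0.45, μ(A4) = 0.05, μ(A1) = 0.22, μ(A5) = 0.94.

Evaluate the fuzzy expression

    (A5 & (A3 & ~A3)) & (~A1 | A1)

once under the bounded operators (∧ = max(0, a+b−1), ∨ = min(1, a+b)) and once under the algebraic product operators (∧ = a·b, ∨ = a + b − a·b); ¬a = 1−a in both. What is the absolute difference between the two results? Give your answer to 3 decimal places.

Under bounded:
  ~A3 = 1 − 0.45 = 0.55
  A3 & ~A3 = max(0, a+b−1) on (0.45, 0.55) = 0.00
  A5 & (A3 & ~A3) = max(0, a+b−1) on (0.94, 0.00) = 0.00
  ~A1 = 1 − 0.22 = 0.78
  ~A1 | A1 = min(1, a+b) on (0.78, 0.22) = 1.00
  (A5 & (A3 & ~A3)) & (~A1 | A1) = max(0, a+b−1) on (0.00, 1.00) = 0.00
  → value = 0.0000
Under algebraic product:
  ~A3 = 1 − 0.4500 = 0.5500
  A3 & ~A3 = a·b on (0.4500, 0.5500) = 0.2475
  A5 & (A3 & ~A3) = a·b on (0.9400, 0.2475) = 0.2327
  ~A1 = 1 − 0.2200 = 0.7800
  ~A1 | A1 = a + b − a·b on (0.7800, 0.2200) = 0.8284
  (A5 & (A3 & ~A3)) & (~A1 | A1) = a·b on (0.2327, 0.8284) = 0.1927
  → value = 0.1927
|0.0000 − 0.1927| = 0.193

0.193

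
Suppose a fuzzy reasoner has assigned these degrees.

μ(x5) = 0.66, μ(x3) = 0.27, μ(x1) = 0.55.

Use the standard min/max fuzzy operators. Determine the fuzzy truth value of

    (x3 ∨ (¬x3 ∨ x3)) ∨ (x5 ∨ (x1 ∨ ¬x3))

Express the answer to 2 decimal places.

¬x3 = 1 − 0.27 = 0.73
¬x3 ∨ x3 = max(a, b) on (0.73, 0.27) = 0.73
x3 ∨ (¬x3 ∨ x3) = max(a, b) on (0.27, 0.73) = 0.73
¬x3 = 1 − 0.27 = 0.73
x1 ∨ ¬x3 = max(a, b) on (0.55, 0.73) = 0.73
x5 ∨ (x1 ∨ ¬x3) = max(a, b) on (0.66, 0.73) = 0.73
(x3 ∨ (¬x3 ∨ x3)) ∨ (x5 ∨ (x1 ∨ ¬x3)) = max(a, b) on (0.73, 0.73) = 0.73

0.73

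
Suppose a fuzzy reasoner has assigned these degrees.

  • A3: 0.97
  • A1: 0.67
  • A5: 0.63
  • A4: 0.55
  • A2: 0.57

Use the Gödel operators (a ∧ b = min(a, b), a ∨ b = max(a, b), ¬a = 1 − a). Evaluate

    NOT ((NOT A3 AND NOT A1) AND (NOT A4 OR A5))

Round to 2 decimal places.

0.97

NOT A3 = 1 − 0.97 = 0.03
NOT A1 = 1 − 0.67 = 0.33
NOT A3 AND NOT A1 = min(a, b) on (0.03, 0.33) = 0.03
NOT A4 = 1 − 0.55 = 0.45
NOT A4 OR A5 = max(a, b) on (0.45, 0.63) = 0.63
(NOT A3 AND NOT A1) AND (NOT A4 OR A5) = min(a, b) on (0.03, 0.63) = 0.03
NOT ((NOT A3 AND NOT A1) AND (NOT A4 OR A5)) = 1 − 0.03 = 0.97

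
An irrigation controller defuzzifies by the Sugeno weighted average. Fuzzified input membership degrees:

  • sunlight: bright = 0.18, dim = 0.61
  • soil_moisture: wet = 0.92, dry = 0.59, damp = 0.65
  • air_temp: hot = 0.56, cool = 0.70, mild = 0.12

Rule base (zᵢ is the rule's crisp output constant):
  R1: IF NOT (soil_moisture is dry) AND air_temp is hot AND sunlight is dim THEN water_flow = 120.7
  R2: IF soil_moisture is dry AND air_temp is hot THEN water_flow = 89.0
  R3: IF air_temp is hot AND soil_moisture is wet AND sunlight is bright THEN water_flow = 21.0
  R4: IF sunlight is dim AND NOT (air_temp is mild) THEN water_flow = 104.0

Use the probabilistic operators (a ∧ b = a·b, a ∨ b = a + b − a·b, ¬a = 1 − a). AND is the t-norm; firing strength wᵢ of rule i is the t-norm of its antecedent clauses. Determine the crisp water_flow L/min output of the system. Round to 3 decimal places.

R1 (z=120.7): ¬dry=1−0.59=0.41, hot=0.56, dim=0.61; AND[a·b] → w = 0.1401
R2 (z=89.0): dry=0.59, hot=0.56; AND[a·b] → w = 0.3304
R3 (z=21.0): hot=0.56, wet=0.92, bright=0.18; AND[a·b] → w = 0.0927
R4 (z=104.0): dim=0.61, ¬mild=1−0.12=0.88; AND[a·b] → w = 0.5368
Weighted average = (0.1401·120.7 + 0.3304·89.0 + 0.0927·21.0 + 0.5368·104.0) / (0.1401 + 0.3304 + 0.0927 + 0.5368)
  = 104.0850 / 1.1000 = 94.623

94.623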